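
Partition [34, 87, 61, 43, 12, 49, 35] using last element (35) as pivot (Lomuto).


Pivot: 35
  34 <= 35: advance i (no swap)
  12 <= 35: swap -> [34, 12, 61, 43, 87, 49, 35]
Place pivot at 2: [34, 12, 35, 43, 87, 49, 61]

Partitioned: [34, 12, 35, 43, 87, 49, 61]


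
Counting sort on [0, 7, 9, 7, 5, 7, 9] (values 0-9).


Input: [0, 7, 9, 7, 5, 7, 9]
Counts: [1, 0, 0, 0, 0, 1, 0, 3, 0, 2]

Sorted: [0, 5, 7, 7, 7, 9, 9]


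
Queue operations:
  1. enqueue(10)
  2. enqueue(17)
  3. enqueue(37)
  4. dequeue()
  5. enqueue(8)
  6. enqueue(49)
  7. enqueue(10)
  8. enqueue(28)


enqueue(10) -> [10]
enqueue(17) -> [10, 17]
enqueue(37) -> [10, 17, 37]
dequeue()->10, [17, 37]
enqueue(8) -> [17, 37, 8]
enqueue(49) -> [17, 37, 8, 49]
enqueue(10) -> [17, 37, 8, 49, 10]
enqueue(28) -> [17, 37, 8, 49, 10, 28]

Final queue: [17, 37, 8, 49, 10, 28]


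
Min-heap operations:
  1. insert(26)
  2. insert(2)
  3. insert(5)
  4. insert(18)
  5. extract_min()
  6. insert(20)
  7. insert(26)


insert(26) -> [26]
insert(2) -> [2, 26]
insert(5) -> [2, 26, 5]
insert(18) -> [2, 18, 5, 26]
extract_min()->2, [5, 18, 26]
insert(20) -> [5, 18, 26, 20]
insert(26) -> [5, 18, 26, 20, 26]

Final heap: [5, 18, 26, 20, 26]


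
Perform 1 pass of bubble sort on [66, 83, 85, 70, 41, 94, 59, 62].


Initial: [66, 83, 85, 70, 41, 94, 59, 62]
Pass 1: [66, 83, 70, 41, 85, 59, 62, 94] (4 swaps)

After 1 pass: [66, 83, 70, 41, 85, 59, 62, 94]


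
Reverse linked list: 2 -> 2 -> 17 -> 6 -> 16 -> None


Step 1: curr=2, set curr.next=prev(None) | reversed so far: 2
Step 2: curr=2, set curr.next=prev(2) | reversed so far: 2 -> 2
Step 3: curr=17, set curr.next=prev(2) | reversed so far: 17 -> 2 -> 2
Step 4: curr=6, set curr.next=prev(17) | reversed so far: 6 -> 17 -> 2 -> 2
Step 5: curr=16, set curr.next=prev(6) | reversed so far: 16 -> 6 -> 17 -> 2 -> 2

16 -> 6 -> 17 -> 2 -> 2 -> None


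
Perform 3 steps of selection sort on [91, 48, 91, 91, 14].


Initial: [91, 48, 91, 91, 14]
Step 1: min=14 at 4
  Swap: [14, 48, 91, 91, 91]
Step 2: min=48 at 1
  Swap: [14, 48, 91, 91, 91]
Step 3: min=91 at 2
  Swap: [14, 48, 91, 91, 91]

After 3 steps: [14, 48, 91, 91, 91]


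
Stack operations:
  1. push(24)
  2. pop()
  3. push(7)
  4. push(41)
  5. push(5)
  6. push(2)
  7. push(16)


push(24) -> [24]
pop()->24, []
push(7) -> [7]
push(41) -> [7, 41]
push(5) -> [7, 41, 5]
push(2) -> [7, 41, 5, 2]
push(16) -> [7, 41, 5, 2, 16]

Final stack: [7, 41, 5, 2, 16]


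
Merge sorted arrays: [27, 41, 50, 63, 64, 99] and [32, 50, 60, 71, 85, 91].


Take 27 from A
Take 32 from B
Take 41 from A
Take 50 from A
Take 50 from B
Take 60 from B
Take 63 from A
Take 64 from A
Take 71 from B
Take 85 from B
Take 91 from B

Merged: [27, 32, 41, 50, 50, 60, 63, 64, 71, 85, 91, 99]


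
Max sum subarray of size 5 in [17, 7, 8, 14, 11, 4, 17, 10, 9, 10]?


[0:5]: 57
[1:6]: 44
[2:7]: 54
[3:8]: 56
[4:9]: 51
[5:10]: 50

Max: 57 at [0:5]


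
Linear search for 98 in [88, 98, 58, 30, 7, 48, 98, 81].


i=0: 88!=98
i=1: 98==98 found!

Found at 1, 2 comps


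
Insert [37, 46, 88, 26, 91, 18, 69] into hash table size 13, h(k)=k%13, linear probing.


Insert 37: h=11 -> slot 11
Insert 46: h=7 -> slot 7
Insert 88: h=10 -> slot 10
Insert 26: h=0 -> slot 0
Insert 91: h=0, 1 probes -> slot 1
Insert 18: h=5 -> slot 5
Insert 69: h=4 -> slot 4

Table: [26, 91, None, None, 69, 18, None, 46, None, None, 88, 37, None]


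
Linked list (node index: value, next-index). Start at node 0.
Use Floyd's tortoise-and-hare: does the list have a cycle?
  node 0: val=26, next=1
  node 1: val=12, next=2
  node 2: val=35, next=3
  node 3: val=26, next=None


Floyd's tortoise (slow, +1) and hare (fast, +2):
  init: slow=0, fast=0
  step 1: slow=1, fast=2
  step 2: fast 2->3->None, no cycle

Cycle: no


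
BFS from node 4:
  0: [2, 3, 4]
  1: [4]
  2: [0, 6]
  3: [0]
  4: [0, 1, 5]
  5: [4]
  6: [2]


Visit 4, enqueue [0, 1, 5]
Visit 0, enqueue [2, 3]
Visit 1, enqueue []
Visit 5, enqueue []
Visit 2, enqueue [6]
Visit 3, enqueue []
Visit 6, enqueue []

BFS order: [4, 0, 1, 5, 2, 3, 6]


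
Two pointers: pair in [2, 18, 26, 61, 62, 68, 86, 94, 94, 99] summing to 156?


lo=0(2)+hi=9(99)=101
lo=1(18)+hi=9(99)=117
lo=2(26)+hi=9(99)=125
lo=3(61)+hi=9(99)=160
lo=3(61)+hi=8(94)=155
lo=4(62)+hi=8(94)=156

Yes: 62+94=156


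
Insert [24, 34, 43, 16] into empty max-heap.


Insert 24: [24]
Insert 34: [34, 24]
Insert 43: [43, 24, 34]
Insert 16: [43, 24, 34, 16]

Final heap: [43, 24, 34, 16]


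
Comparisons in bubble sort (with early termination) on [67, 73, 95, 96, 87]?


Algorithm: bubble sort (with early termination)
Input: [67, 73, 95, 96, 87]
Sorted: [67, 73, 87, 95, 96]

9


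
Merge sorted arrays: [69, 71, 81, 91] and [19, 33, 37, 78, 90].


Take 19 from B
Take 33 from B
Take 37 from B
Take 69 from A
Take 71 from A
Take 78 from B
Take 81 from A
Take 90 from B

Merged: [19, 33, 37, 69, 71, 78, 81, 90, 91]


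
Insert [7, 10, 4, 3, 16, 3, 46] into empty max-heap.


Insert 7: [7]
Insert 10: [10, 7]
Insert 4: [10, 7, 4]
Insert 3: [10, 7, 4, 3]
Insert 16: [16, 10, 4, 3, 7]
Insert 3: [16, 10, 4, 3, 7, 3]
Insert 46: [46, 10, 16, 3, 7, 3, 4]

Final heap: [46, 10, 16, 3, 7, 3, 4]


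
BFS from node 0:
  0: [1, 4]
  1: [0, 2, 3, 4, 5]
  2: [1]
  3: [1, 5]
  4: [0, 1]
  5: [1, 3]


Visit 0, enqueue [1, 4]
Visit 1, enqueue [2, 3, 5]
Visit 4, enqueue []
Visit 2, enqueue []
Visit 3, enqueue []
Visit 5, enqueue []

BFS order: [0, 1, 4, 2, 3, 5]


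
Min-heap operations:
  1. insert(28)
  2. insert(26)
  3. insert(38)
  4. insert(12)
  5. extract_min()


insert(28) -> [28]
insert(26) -> [26, 28]
insert(38) -> [26, 28, 38]
insert(12) -> [12, 26, 38, 28]
extract_min()->12, [26, 28, 38]

Final heap: [26, 28, 38]


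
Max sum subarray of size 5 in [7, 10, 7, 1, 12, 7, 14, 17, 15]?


[0:5]: 37
[1:6]: 37
[2:7]: 41
[3:8]: 51
[4:9]: 65

Max: 65 at [4:9]


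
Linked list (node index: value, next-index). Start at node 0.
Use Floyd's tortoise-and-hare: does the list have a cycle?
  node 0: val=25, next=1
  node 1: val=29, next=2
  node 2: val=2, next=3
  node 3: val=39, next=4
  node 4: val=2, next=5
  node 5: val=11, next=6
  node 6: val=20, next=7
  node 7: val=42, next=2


Floyd's tortoise (slow, +1) and hare (fast, +2):
  init: slow=0, fast=0
  step 1: slow=1, fast=2
  step 2: slow=2, fast=4
  step 3: slow=3, fast=6
  step 4: slow=4, fast=2
  step 5: slow=5, fast=4
  step 6: slow=6, fast=6
  slow == fast at node 6: cycle detected

Cycle: yes


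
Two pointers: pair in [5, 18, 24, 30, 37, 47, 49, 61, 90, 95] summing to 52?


lo=0(5)+hi=9(95)=100
lo=0(5)+hi=8(90)=95
lo=0(5)+hi=7(61)=66
lo=0(5)+hi=6(49)=54
lo=0(5)+hi=5(47)=52

Yes: 5+47=52


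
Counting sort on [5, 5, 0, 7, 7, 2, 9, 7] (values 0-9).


Input: [5, 5, 0, 7, 7, 2, 9, 7]
Counts: [1, 0, 1, 0, 0, 2, 0, 3, 0, 1]

Sorted: [0, 2, 5, 5, 7, 7, 7, 9]


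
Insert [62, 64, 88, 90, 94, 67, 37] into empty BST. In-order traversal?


Insert 62: root
Insert 64: R from 62
Insert 88: R from 62 -> R from 64
Insert 90: R from 62 -> R from 64 -> R from 88
Insert 94: R from 62 -> R from 64 -> R from 88 -> R from 90
Insert 67: R from 62 -> R from 64 -> L from 88
Insert 37: L from 62

In-order: [37, 62, 64, 67, 88, 90, 94]


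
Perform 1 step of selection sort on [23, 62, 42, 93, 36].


Initial: [23, 62, 42, 93, 36]
Step 1: min=23 at 0
  Swap: [23, 62, 42, 93, 36]

After 1 step: [23, 62, 42, 93, 36]


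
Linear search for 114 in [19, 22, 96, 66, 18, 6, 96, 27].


i=0: 19!=114
i=1: 22!=114
i=2: 96!=114
i=3: 66!=114
i=4: 18!=114
i=5: 6!=114
i=6: 96!=114
i=7: 27!=114

Not found, 8 comps


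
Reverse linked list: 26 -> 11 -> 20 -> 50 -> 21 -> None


Step 1: curr=26, set curr.next=prev(None) | reversed so far: 26
Step 2: curr=11, set curr.next=prev(26) | reversed so far: 11 -> 26
Step 3: curr=20, set curr.next=prev(11) | reversed so far: 20 -> 11 -> 26
Step 4: curr=50, set curr.next=prev(20) | reversed so far: 50 -> 20 -> 11 -> 26
Step 5: curr=21, set curr.next=prev(50) | reversed so far: 21 -> 50 -> 20 -> 11 -> 26

21 -> 50 -> 20 -> 11 -> 26 -> None


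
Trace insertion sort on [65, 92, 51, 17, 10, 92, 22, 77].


Initial: [65, 92, 51, 17, 10, 92, 22, 77]
Insert 92: [65, 92, 51, 17, 10, 92, 22, 77]
Insert 51: [51, 65, 92, 17, 10, 92, 22, 77]
Insert 17: [17, 51, 65, 92, 10, 92, 22, 77]
Insert 10: [10, 17, 51, 65, 92, 92, 22, 77]
Insert 92: [10, 17, 51, 65, 92, 92, 22, 77]
Insert 22: [10, 17, 22, 51, 65, 92, 92, 77]
Insert 77: [10, 17, 22, 51, 65, 77, 92, 92]

Sorted: [10, 17, 22, 51, 65, 77, 92, 92]


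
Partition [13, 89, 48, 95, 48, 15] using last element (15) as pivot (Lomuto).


Pivot: 15
  13 <= 15: advance i (no swap)
Place pivot at 1: [13, 15, 48, 95, 48, 89]

Partitioned: [13, 15, 48, 95, 48, 89]


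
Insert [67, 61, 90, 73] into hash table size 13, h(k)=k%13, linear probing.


Insert 67: h=2 -> slot 2
Insert 61: h=9 -> slot 9
Insert 90: h=12 -> slot 12
Insert 73: h=8 -> slot 8

Table: [None, None, 67, None, None, None, None, None, 73, 61, None, None, 90]


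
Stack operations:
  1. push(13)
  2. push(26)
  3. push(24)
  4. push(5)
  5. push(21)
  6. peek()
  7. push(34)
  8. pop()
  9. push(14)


push(13) -> [13]
push(26) -> [13, 26]
push(24) -> [13, 26, 24]
push(5) -> [13, 26, 24, 5]
push(21) -> [13, 26, 24, 5, 21]
peek()->21
push(34) -> [13, 26, 24, 5, 21, 34]
pop()->34, [13, 26, 24, 5, 21]
push(14) -> [13, 26, 24, 5, 21, 14]

Final stack: [13, 26, 24, 5, 21, 14]


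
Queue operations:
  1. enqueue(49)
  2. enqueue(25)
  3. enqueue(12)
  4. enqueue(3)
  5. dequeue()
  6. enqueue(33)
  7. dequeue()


enqueue(49) -> [49]
enqueue(25) -> [49, 25]
enqueue(12) -> [49, 25, 12]
enqueue(3) -> [49, 25, 12, 3]
dequeue()->49, [25, 12, 3]
enqueue(33) -> [25, 12, 3, 33]
dequeue()->25, [12, 3, 33]

Final queue: [12, 3, 33]


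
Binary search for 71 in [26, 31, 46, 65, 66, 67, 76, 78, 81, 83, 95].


Step 1: lo=0, hi=10, mid=5, val=67
Step 2: lo=6, hi=10, mid=8, val=81
Step 3: lo=6, hi=7, mid=6, val=76

Not found


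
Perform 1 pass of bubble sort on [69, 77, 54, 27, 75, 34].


Initial: [69, 77, 54, 27, 75, 34]
Pass 1: [69, 54, 27, 75, 34, 77] (4 swaps)

After 1 pass: [69, 54, 27, 75, 34, 77]


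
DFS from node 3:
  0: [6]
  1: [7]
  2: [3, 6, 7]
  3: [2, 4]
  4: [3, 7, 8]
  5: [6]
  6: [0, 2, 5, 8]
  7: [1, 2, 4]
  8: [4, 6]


Visit 3, push [4, 2]
Visit 2, push [7, 6]
Visit 6, push [8, 5, 0]
Visit 0, push []
Visit 5, push []
Visit 8, push [4]
Visit 4, push [7]
Visit 7, push [1]
Visit 1, push []

DFS order: [3, 2, 6, 0, 5, 8, 4, 7, 1]


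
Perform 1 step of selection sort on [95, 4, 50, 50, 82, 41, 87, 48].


Initial: [95, 4, 50, 50, 82, 41, 87, 48]
Step 1: min=4 at 1
  Swap: [4, 95, 50, 50, 82, 41, 87, 48]

After 1 step: [4, 95, 50, 50, 82, 41, 87, 48]


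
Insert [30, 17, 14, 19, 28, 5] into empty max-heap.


Insert 30: [30]
Insert 17: [30, 17]
Insert 14: [30, 17, 14]
Insert 19: [30, 19, 14, 17]
Insert 28: [30, 28, 14, 17, 19]
Insert 5: [30, 28, 14, 17, 19, 5]

Final heap: [30, 28, 14, 17, 19, 5]


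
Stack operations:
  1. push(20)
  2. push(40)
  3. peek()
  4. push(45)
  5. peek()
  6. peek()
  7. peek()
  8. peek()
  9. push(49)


push(20) -> [20]
push(40) -> [20, 40]
peek()->40
push(45) -> [20, 40, 45]
peek()->45
peek()->45
peek()->45
peek()->45
push(49) -> [20, 40, 45, 49]

Final stack: [20, 40, 45, 49]


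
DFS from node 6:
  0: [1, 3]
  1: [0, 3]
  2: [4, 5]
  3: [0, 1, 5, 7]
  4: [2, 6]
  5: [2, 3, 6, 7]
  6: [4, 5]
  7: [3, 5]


Visit 6, push [5, 4]
Visit 4, push [2]
Visit 2, push [5]
Visit 5, push [7, 3]
Visit 3, push [7, 1, 0]
Visit 0, push [1]
Visit 1, push []
Visit 7, push []

DFS order: [6, 4, 2, 5, 3, 0, 1, 7]


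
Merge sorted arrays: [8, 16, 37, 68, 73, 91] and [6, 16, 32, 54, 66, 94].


Take 6 from B
Take 8 from A
Take 16 from A
Take 16 from B
Take 32 from B
Take 37 from A
Take 54 from B
Take 66 from B
Take 68 from A
Take 73 from A
Take 91 from A

Merged: [6, 8, 16, 16, 32, 37, 54, 66, 68, 73, 91, 94]


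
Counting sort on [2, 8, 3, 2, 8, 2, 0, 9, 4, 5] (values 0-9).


Input: [2, 8, 3, 2, 8, 2, 0, 9, 4, 5]
Counts: [1, 0, 3, 1, 1, 1, 0, 0, 2, 1]

Sorted: [0, 2, 2, 2, 3, 4, 5, 8, 8, 9]


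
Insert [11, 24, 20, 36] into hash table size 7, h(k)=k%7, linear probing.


Insert 11: h=4 -> slot 4
Insert 24: h=3 -> slot 3
Insert 20: h=6 -> slot 6
Insert 36: h=1 -> slot 1

Table: [None, 36, None, 24, 11, None, 20]


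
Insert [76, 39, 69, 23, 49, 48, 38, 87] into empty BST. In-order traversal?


Insert 76: root
Insert 39: L from 76
Insert 69: L from 76 -> R from 39
Insert 23: L from 76 -> L from 39
Insert 49: L from 76 -> R from 39 -> L from 69
Insert 48: L from 76 -> R from 39 -> L from 69 -> L from 49
Insert 38: L from 76 -> L from 39 -> R from 23
Insert 87: R from 76

In-order: [23, 38, 39, 48, 49, 69, 76, 87]


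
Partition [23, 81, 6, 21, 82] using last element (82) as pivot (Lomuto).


Pivot: 82
  23 <= 82: advance i (no swap)
  81 <= 82: advance i (no swap)
  6 <= 82: advance i (no swap)
  21 <= 82: advance i (no swap)
Place pivot at 4: [23, 81, 6, 21, 82]

Partitioned: [23, 81, 6, 21, 82]


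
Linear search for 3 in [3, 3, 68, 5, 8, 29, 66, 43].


i=0: 3==3 found!

Found at 0, 1 comps


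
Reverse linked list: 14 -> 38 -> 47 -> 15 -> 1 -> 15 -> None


Step 1: curr=14, set curr.next=prev(None) | reversed so far: 14
Step 2: curr=38, set curr.next=prev(14) | reversed so far: 38 -> 14
Step 3: curr=47, set curr.next=prev(38) | reversed so far: 47 -> 38 -> 14
Step 4: curr=15, set curr.next=prev(47) | reversed so far: 15 -> 47 -> 38 -> 14
Step 5: curr=1, set curr.next=prev(15) | reversed so far: 1 -> 15 -> 47 -> 38 -> 14
Step 6: curr=15, set curr.next=prev(1) | reversed so far: 15 -> 1 -> 15 -> 47 -> 38 -> 14

15 -> 1 -> 15 -> 47 -> 38 -> 14 -> None


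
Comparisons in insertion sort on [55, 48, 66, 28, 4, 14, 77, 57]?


Algorithm: insertion sort
Input: [55, 48, 66, 28, 4, 14, 77, 57]
Sorted: [4, 14, 28, 48, 55, 57, 66, 77]

18


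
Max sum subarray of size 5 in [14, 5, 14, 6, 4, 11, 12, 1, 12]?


[0:5]: 43
[1:6]: 40
[2:7]: 47
[3:8]: 34
[4:9]: 40

Max: 47 at [2:7]


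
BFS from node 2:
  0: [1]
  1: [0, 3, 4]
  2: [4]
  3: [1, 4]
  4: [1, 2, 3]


Visit 2, enqueue [4]
Visit 4, enqueue [1, 3]
Visit 1, enqueue [0]
Visit 3, enqueue []
Visit 0, enqueue []

BFS order: [2, 4, 1, 3, 0]


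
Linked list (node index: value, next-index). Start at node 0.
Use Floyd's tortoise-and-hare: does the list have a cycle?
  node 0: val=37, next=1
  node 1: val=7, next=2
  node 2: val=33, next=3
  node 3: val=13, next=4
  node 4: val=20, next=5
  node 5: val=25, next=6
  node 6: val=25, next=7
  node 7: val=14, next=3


Floyd's tortoise (slow, +1) and hare (fast, +2):
  init: slow=0, fast=0
  step 1: slow=1, fast=2
  step 2: slow=2, fast=4
  step 3: slow=3, fast=6
  step 4: slow=4, fast=3
  step 5: slow=5, fast=5
  slow == fast at node 5: cycle detected

Cycle: yes


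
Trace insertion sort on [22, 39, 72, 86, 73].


Initial: [22, 39, 72, 86, 73]
Insert 39: [22, 39, 72, 86, 73]
Insert 72: [22, 39, 72, 86, 73]
Insert 86: [22, 39, 72, 86, 73]
Insert 73: [22, 39, 72, 73, 86]

Sorted: [22, 39, 72, 73, 86]


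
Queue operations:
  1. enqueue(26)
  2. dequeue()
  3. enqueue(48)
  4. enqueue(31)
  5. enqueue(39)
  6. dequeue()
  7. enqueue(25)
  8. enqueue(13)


enqueue(26) -> [26]
dequeue()->26, []
enqueue(48) -> [48]
enqueue(31) -> [48, 31]
enqueue(39) -> [48, 31, 39]
dequeue()->48, [31, 39]
enqueue(25) -> [31, 39, 25]
enqueue(13) -> [31, 39, 25, 13]

Final queue: [31, 39, 25, 13]


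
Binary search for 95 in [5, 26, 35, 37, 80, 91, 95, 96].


Step 1: lo=0, hi=7, mid=3, val=37
Step 2: lo=4, hi=7, mid=5, val=91
Step 3: lo=6, hi=7, mid=6, val=95

Found at index 6


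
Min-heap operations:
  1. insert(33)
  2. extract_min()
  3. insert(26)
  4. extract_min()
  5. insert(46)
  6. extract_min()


insert(33) -> [33]
extract_min()->33, []
insert(26) -> [26]
extract_min()->26, []
insert(46) -> [46]
extract_min()->46, []

Final heap: []


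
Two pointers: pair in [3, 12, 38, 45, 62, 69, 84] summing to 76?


lo=0(3)+hi=6(84)=87
lo=0(3)+hi=5(69)=72
lo=1(12)+hi=5(69)=81
lo=1(12)+hi=4(62)=74
lo=2(38)+hi=4(62)=100
lo=2(38)+hi=3(45)=83

No pair found


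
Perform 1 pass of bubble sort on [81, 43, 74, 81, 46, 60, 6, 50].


Initial: [81, 43, 74, 81, 46, 60, 6, 50]
Pass 1: [43, 74, 81, 46, 60, 6, 50, 81] (6 swaps)

After 1 pass: [43, 74, 81, 46, 60, 6, 50, 81]


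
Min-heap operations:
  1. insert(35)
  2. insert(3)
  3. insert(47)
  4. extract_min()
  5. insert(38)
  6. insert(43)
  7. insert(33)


insert(35) -> [35]
insert(3) -> [3, 35]
insert(47) -> [3, 35, 47]
extract_min()->3, [35, 47]
insert(38) -> [35, 47, 38]
insert(43) -> [35, 43, 38, 47]
insert(33) -> [33, 35, 38, 47, 43]

Final heap: [33, 35, 38, 47, 43]


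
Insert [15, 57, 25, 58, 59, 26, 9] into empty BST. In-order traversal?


Insert 15: root
Insert 57: R from 15
Insert 25: R from 15 -> L from 57
Insert 58: R from 15 -> R from 57
Insert 59: R from 15 -> R from 57 -> R from 58
Insert 26: R from 15 -> L from 57 -> R from 25
Insert 9: L from 15

In-order: [9, 15, 25, 26, 57, 58, 59]


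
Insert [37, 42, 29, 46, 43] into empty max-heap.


Insert 37: [37]
Insert 42: [42, 37]
Insert 29: [42, 37, 29]
Insert 46: [46, 42, 29, 37]
Insert 43: [46, 43, 29, 37, 42]

Final heap: [46, 43, 29, 37, 42]


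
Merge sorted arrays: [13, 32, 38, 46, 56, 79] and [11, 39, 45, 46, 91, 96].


Take 11 from B
Take 13 from A
Take 32 from A
Take 38 from A
Take 39 from B
Take 45 from B
Take 46 from A
Take 46 from B
Take 56 from A
Take 79 from A

Merged: [11, 13, 32, 38, 39, 45, 46, 46, 56, 79, 91, 96]


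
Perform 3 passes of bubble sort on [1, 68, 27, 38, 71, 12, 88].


Initial: [1, 68, 27, 38, 71, 12, 88]
Pass 1: [1, 27, 38, 68, 12, 71, 88] (3 swaps)
Pass 2: [1, 27, 38, 12, 68, 71, 88] (1 swaps)
Pass 3: [1, 27, 12, 38, 68, 71, 88] (1 swaps)

After 3 passes: [1, 27, 12, 38, 68, 71, 88]


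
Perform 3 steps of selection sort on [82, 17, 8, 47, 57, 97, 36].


Initial: [82, 17, 8, 47, 57, 97, 36]
Step 1: min=8 at 2
  Swap: [8, 17, 82, 47, 57, 97, 36]
Step 2: min=17 at 1
  Swap: [8, 17, 82, 47, 57, 97, 36]
Step 3: min=36 at 6
  Swap: [8, 17, 36, 47, 57, 97, 82]

After 3 steps: [8, 17, 36, 47, 57, 97, 82]


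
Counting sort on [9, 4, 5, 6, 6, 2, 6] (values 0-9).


Input: [9, 4, 5, 6, 6, 2, 6]
Counts: [0, 0, 1, 0, 1, 1, 3, 0, 0, 1]

Sorted: [2, 4, 5, 6, 6, 6, 9]


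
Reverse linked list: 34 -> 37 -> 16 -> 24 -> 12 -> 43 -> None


Step 1: curr=34, set curr.next=prev(None) | reversed so far: 34
Step 2: curr=37, set curr.next=prev(34) | reversed so far: 37 -> 34
Step 3: curr=16, set curr.next=prev(37) | reversed so far: 16 -> 37 -> 34
Step 4: curr=24, set curr.next=prev(16) | reversed so far: 24 -> 16 -> 37 -> 34
Step 5: curr=12, set curr.next=prev(24) | reversed so far: 12 -> 24 -> 16 -> 37 -> 34
Step 6: curr=43, set curr.next=prev(12) | reversed so far: 43 -> 12 -> 24 -> 16 -> 37 -> 34

43 -> 12 -> 24 -> 16 -> 37 -> 34 -> None


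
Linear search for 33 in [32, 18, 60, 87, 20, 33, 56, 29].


i=0: 32!=33
i=1: 18!=33
i=2: 60!=33
i=3: 87!=33
i=4: 20!=33
i=5: 33==33 found!

Found at 5, 6 comps


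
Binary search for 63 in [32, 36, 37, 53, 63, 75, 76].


Step 1: lo=0, hi=6, mid=3, val=53
Step 2: lo=4, hi=6, mid=5, val=75
Step 3: lo=4, hi=4, mid=4, val=63

Found at index 4


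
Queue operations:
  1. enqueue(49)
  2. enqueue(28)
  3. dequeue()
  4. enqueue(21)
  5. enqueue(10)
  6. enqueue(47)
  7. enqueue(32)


enqueue(49) -> [49]
enqueue(28) -> [49, 28]
dequeue()->49, [28]
enqueue(21) -> [28, 21]
enqueue(10) -> [28, 21, 10]
enqueue(47) -> [28, 21, 10, 47]
enqueue(32) -> [28, 21, 10, 47, 32]

Final queue: [28, 21, 10, 47, 32]


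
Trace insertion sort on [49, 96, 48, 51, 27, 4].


Initial: [49, 96, 48, 51, 27, 4]
Insert 96: [49, 96, 48, 51, 27, 4]
Insert 48: [48, 49, 96, 51, 27, 4]
Insert 51: [48, 49, 51, 96, 27, 4]
Insert 27: [27, 48, 49, 51, 96, 4]
Insert 4: [4, 27, 48, 49, 51, 96]

Sorted: [4, 27, 48, 49, 51, 96]


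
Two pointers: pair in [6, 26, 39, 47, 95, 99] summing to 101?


lo=0(6)+hi=5(99)=105
lo=0(6)+hi=4(95)=101

Yes: 6+95=101


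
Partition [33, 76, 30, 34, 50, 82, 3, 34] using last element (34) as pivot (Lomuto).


Pivot: 34
  33 <= 34: advance i (no swap)
  30 <= 34: swap -> [33, 30, 76, 34, 50, 82, 3, 34]
  34 <= 34: swap -> [33, 30, 34, 76, 50, 82, 3, 34]
  3 <= 34: swap -> [33, 30, 34, 3, 50, 82, 76, 34]
Place pivot at 4: [33, 30, 34, 3, 34, 82, 76, 50]

Partitioned: [33, 30, 34, 3, 34, 82, 76, 50]


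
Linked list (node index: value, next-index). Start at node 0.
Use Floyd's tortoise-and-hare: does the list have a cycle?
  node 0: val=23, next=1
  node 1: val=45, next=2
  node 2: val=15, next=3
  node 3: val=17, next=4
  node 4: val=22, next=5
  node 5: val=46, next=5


Floyd's tortoise (slow, +1) and hare (fast, +2):
  init: slow=0, fast=0
  step 1: slow=1, fast=2
  step 2: slow=2, fast=4
  step 3: slow=3, fast=5
  step 4: slow=4, fast=5
  step 5: slow=5, fast=5
  slow == fast at node 5: cycle detected

Cycle: yes


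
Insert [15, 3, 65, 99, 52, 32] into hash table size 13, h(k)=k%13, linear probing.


Insert 15: h=2 -> slot 2
Insert 3: h=3 -> slot 3
Insert 65: h=0 -> slot 0
Insert 99: h=8 -> slot 8
Insert 52: h=0, 1 probes -> slot 1
Insert 32: h=6 -> slot 6

Table: [65, 52, 15, 3, None, None, 32, None, 99, None, None, None, None]


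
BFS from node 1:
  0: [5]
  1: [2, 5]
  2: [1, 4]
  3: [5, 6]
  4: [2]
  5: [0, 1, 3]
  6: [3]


Visit 1, enqueue [2, 5]
Visit 2, enqueue [4]
Visit 5, enqueue [0, 3]
Visit 4, enqueue []
Visit 0, enqueue []
Visit 3, enqueue [6]
Visit 6, enqueue []

BFS order: [1, 2, 5, 4, 0, 3, 6]


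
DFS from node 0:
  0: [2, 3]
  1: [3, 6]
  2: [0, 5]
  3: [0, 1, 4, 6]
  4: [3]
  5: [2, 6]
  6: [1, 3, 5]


Visit 0, push [3, 2]
Visit 2, push [5]
Visit 5, push [6]
Visit 6, push [3, 1]
Visit 1, push [3]
Visit 3, push [4]
Visit 4, push []

DFS order: [0, 2, 5, 6, 1, 3, 4]


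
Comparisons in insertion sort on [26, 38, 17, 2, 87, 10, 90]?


Algorithm: insertion sort
Input: [26, 38, 17, 2, 87, 10, 90]
Sorted: [2, 10, 17, 26, 38, 87, 90]

13


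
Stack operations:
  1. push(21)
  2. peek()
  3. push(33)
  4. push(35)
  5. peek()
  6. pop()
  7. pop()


push(21) -> [21]
peek()->21
push(33) -> [21, 33]
push(35) -> [21, 33, 35]
peek()->35
pop()->35, [21, 33]
pop()->33, [21]

Final stack: [21]


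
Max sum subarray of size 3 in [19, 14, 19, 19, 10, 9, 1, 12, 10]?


[0:3]: 52
[1:4]: 52
[2:5]: 48
[3:6]: 38
[4:7]: 20
[5:8]: 22
[6:9]: 23

Max: 52 at [0:3]


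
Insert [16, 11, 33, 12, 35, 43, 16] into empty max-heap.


Insert 16: [16]
Insert 11: [16, 11]
Insert 33: [33, 11, 16]
Insert 12: [33, 12, 16, 11]
Insert 35: [35, 33, 16, 11, 12]
Insert 43: [43, 33, 35, 11, 12, 16]
Insert 16: [43, 33, 35, 11, 12, 16, 16]

Final heap: [43, 33, 35, 11, 12, 16, 16]


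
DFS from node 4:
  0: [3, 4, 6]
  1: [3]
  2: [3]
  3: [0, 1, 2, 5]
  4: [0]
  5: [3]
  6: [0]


Visit 4, push [0]
Visit 0, push [6, 3]
Visit 3, push [5, 2, 1]
Visit 1, push []
Visit 2, push []
Visit 5, push []
Visit 6, push []

DFS order: [4, 0, 3, 1, 2, 5, 6]


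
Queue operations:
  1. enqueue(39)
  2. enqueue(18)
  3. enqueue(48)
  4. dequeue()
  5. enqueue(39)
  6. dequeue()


enqueue(39) -> [39]
enqueue(18) -> [39, 18]
enqueue(48) -> [39, 18, 48]
dequeue()->39, [18, 48]
enqueue(39) -> [18, 48, 39]
dequeue()->18, [48, 39]

Final queue: [48, 39]


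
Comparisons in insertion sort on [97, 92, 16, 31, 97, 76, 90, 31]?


Algorithm: insertion sort
Input: [97, 92, 16, 31, 97, 76, 90, 31]
Sorted: [16, 31, 31, 76, 90, 92, 97, 97]

21


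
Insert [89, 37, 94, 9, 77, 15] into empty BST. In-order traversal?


Insert 89: root
Insert 37: L from 89
Insert 94: R from 89
Insert 9: L from 89 -> L from 37
Insert 77: L from 89 -> R from 37
Insert 15: L from 89 -> L from 37 -> R from 9

In-order: [9, 15, 37, 77, 89, 94]


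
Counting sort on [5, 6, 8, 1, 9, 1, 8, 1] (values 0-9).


Input: [5, 6, 8, 1, 9, 1, 8, 1]
Counts: [0, 3, 0, 0, 0, 1, 1, 0, 2, 1]

Sorted: [1, 1, 1, 5, 6, 8, 8, 9]


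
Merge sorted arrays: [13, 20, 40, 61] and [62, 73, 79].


Take 13 from A
Take 20 from A
Take 40 from A
Take 61 from A

Merged: [13, 20, 40, 61, 62, 73, 79]


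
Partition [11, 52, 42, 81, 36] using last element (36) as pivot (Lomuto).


Pivot: 36
  11 <= 36: advance i (no swap)
Place pivot at 1: [11, 36, 42, 81, 52]

Partitioned: [11, 36, 42, 81, 52]


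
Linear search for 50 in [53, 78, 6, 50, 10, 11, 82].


i=0: 53!=50
i=1: 78!=50
i=2: 6!=50
i=3: 50==50 found!

Found at 3, 4 comps


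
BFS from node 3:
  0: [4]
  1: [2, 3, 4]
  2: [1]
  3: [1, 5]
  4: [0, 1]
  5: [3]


Visit 3, enqueue [1, 5]
Visit 1, enqueue [2, 4]
Visit 5, enqueue []
Visit 2, enqueue []
Visit 4, enqueue [0]
Visit 0, enqueue []

BFS order: [3, 1, 5, 2, 4, 0]


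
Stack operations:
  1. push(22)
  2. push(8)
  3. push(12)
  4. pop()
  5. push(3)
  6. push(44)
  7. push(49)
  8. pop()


push(22) -> [22]
push(8) -> [22, 8]
push(12) -> [22, 8, 12]
pop()->12, [22, 8]
push(3) -> [22, 8, 3]
push(44) -> [22, 8, 3, 44]
push(49) -> [22, 8, 3, 44, 49]
pop()->49, [22, 8, 3, 44]

Final stack: [22, 8, 3, 44]


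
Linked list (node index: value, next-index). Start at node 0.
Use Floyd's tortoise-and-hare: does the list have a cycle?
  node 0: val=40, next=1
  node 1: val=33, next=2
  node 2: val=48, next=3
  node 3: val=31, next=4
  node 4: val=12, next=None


Floyd's tortoise (slow, +1) and hare (fast, +2):
  init: slow=0, fast=0
  step 1: slow=1, fast=2
  step 2: slow=2, fast=4
  step 3: fast -> None, no cycle

Cycle: no


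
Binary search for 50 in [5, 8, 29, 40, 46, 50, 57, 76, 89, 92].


Step 1: lo=0, hi=9, mid=4, val=46
Step 2: lo=5, hi=9, mid=7, val=76
Step 3: lo=5, hi=6, mid=5, val=50

Found at index 5


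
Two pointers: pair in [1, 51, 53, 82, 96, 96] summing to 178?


lo=0(1)+hi=5(96)=97
lo=1(51)+hi=5(96)=147
lo=2(53)+hi=5(96)=149
lo=3(82)+hi=5(96)=178

Yes: 82+96=178


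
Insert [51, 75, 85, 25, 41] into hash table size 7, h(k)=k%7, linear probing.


Insert 51: h=2 -> slot 2
Insert 75: h=5 -> slot 5
Insert 85: h=1 -> slot 1
Insert 25: h=4 -> slot 4
Insert 41: h=6 -> slot 6

Table: [None, 85, 51, None, 25, 75, 41]


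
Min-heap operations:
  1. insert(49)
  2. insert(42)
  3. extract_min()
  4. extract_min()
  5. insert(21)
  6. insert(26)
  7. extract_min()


insert(49) -> [49]
insert(42) -> [42, 49]
extract_min()->42, [49]
extract_min()->49, []
insert(21) -> [21]
insert(26) -> [21, 26]
extract_min()->21, [26]

Final heap: [26]


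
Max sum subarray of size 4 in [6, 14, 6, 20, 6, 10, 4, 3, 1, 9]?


[0:4]: 46
[1:5]: 46
[2:6]: 42
[3:7]: 40
[4:8]: 23
[5:9]: 18
[6:10]: 17

Max: 46 at [0:4]


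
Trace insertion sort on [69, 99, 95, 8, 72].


Initial: [69, 99, 95, 8, 72]
Insert 99: [69, 99, 95, 8, 72]
Insert 95: [69, 95, 99, 8, 72]
Insert 8: [8, 69, 95, 99, 72]
Insert 72: [8, 69, 72, 95, 99]

Sorted: [8, 69, 72, 95, 99]


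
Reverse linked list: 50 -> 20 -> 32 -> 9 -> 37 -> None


Step 1: curr=50, set curr.next=prev(None) | reversed so far: 50
Step 2: curr=20, set curr.next=prev(50) | reversed so far: 20 -> 50
Step 3: curr=32, set curr.next=prev(20) | reversed so far: 32 -> 20 -> 50
Step 4: curr=9, set curr.next=prev(32) | reversed so far: 9 -> 32 -> 20 -> 50
Step 5: curr=37, set curr.next=prev(9) | reversed so far: 37 -> 9 -> 32 -> 20 -> 50

37 -> 9 -> 32 -> 20 -> 50 -> None


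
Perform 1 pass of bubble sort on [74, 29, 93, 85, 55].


Initial: [74, 29, 93, 85, 55]
Pass 1: [29, 74, 85, 55, 93] (3 swaps)

After 1 pass: [29, 74, 85, 55, 93]


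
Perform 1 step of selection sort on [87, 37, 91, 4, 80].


Initial: [87, 37, 91, 4, 80]
Step 1: min=4 at 3
  Swap: [4, 37, 91, 87, 80]

After 1 step: [4, 37, 91, 87, 80]


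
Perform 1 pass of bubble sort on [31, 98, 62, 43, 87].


Initial: [31, 98, 62, 43, 87]
Pass 1: [31, 62, 43, 87, 98] (3 swaps)

After 1 pass: [31, 62, 43, 87, 98]


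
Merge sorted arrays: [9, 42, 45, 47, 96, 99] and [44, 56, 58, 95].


Take 9 from A
Take 42 from A
Take 44 from B
Take 45 from A
Take 47 from A
Take 56 from B
Take 58 from B
Take 95 from B

Merged: [9, 42, 44, 45, 47, 56, 58, 95, 96, 99]


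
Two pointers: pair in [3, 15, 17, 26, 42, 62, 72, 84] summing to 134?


lo=0(3)+hi=7(84)=87
lo=1(15)+hi=7(84)=99
lo=2(17)+hi=7(84)=101
lo=3(26)+hi=7(84)=110
lo=4(42)+hi=7(84)=126
lo=5(62)+hi=7(84)=146
lo=5(62)+hi=6(72)=134

Yes: 62+72=134


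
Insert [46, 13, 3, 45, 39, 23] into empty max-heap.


Insert 46: [46]
Insert 13: [46, 13]
Insert 3: [46, 13, 3]
Insert 45: [46, 45, 3, 13]
Insert 39: [46, 45, 3, 13, 39]
Insert 23: [46, 45, 23, 13, 39, 3]

Final heap: [46, 45, 23, 13, 39, 3]


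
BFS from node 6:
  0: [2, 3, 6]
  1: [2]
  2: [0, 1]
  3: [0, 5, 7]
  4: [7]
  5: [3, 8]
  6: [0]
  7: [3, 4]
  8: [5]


Visit 6, enqueue [0]
Visit 0, enqueue [2, 3]
Visit 2, enqueue [1]
Visit 3, enqueue [5, 7]
Visit 1, enqueue []
Visit 5, enqueue [8]
Visit 7, enqueue [4]
Visit 8, enqueue []
Visit 4, enqueue []

BFS order: [6, 0, 2, 3, 1, 5, 7, 8, 4]


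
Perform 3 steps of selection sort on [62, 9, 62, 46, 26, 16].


Initial: [62, 9, 62, 46, 26, 16]
Step 1: min=9 at 1
  Swap: [9, 62, 62, 46, 26, 16]
Step 2: min=16 at 5
  Swap: [9, 16, 62, 46, 26, 62]
Step 3: min=26 at 4
  Swap: [9, 16, 26, 46, 62, 62]

After 3 steps: [9, 16, 26, 46, 62, 62]


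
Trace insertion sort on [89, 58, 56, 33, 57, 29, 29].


Initial: [89, 58, 56, 33, 57, 29, 29]
Insert 58: [58, 89, 56, 33, 57, 29, 29]
Insert 56: [56, 58, 89, 33, 57, 29, 29]
Insert 33: [33, 56, 58, 89, 57, 29, 29]
Insert 57: [33, 56, 57, 58, 89, 29, 29]
Insert 29: [29, 33, 56, 57, 58, 89, 29]
Insert 29: [29, 29, 33, 56, 57, 58, 89]

Sorted: [29, 29, 33, 56, 57, 58, 89]


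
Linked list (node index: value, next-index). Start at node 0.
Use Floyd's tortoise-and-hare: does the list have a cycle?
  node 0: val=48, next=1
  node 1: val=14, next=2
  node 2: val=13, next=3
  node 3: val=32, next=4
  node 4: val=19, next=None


Floyd's tortoise (slow, +1) and hare (fast, +2):
  init: slow=0, fast=0
  step 1: slow=1, fast=2
  step 2: slow=2, fast=4
  step 3: fast -> None, no cycle

Cycle: no


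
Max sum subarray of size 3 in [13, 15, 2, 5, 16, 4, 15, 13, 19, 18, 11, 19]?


[0:3]: 30
[1:4]: 22
[2:5]: 23
[3:6]: 25
[4:7]: 35
[5:8]: 32
[6:9]: 47
[7:10]: 50
[8:11]: 48
[9:12]: 48

Max: 50 at [7:10]


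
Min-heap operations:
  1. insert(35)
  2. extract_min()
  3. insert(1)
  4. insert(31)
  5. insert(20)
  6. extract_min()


insert(35) -> [35]
extract_min()->35, []
insert(1) -> [1]
insert(31) -> [1, 31]
insert(20) -> [1, 31, 20]
extract_min()->1, [20, 31]

Final heap: [20, 31]


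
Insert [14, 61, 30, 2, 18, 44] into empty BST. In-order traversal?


Insert 14: root
Insert 61: R from 14
Insert 30: R from 14 -> L from 61
Insert 2: L from 14
Insert 18: R from 14 -> L from 61 -> L from 30
Insert 44: R from 14 -> L from 61 -> R from 30

In-order: [2, 14, 18, 30, 44, 61]


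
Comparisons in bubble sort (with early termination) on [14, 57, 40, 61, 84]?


Algorithm: bubble sort (with early termination)
Input: [14, 57, 40, 61, 84]
Sorted: [14, 40, 57, 61, 84]

7


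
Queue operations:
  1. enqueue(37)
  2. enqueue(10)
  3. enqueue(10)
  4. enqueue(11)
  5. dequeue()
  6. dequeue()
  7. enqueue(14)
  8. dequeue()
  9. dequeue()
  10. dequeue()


enqueue(37) -> [37]
enqueue(10) -> [37, 10]
enqueue(10) -> [37, 10, 10]
enqueue(11) -> [37, 10, 10, 11]
dequeue()->37, [10, 10, 11]
dequeue()->10, [10, 11]
enqueue(14) -> [10, 11, 14]
dequeue()->10, [11, 14]
dequeue()->11, [14]
dequeue()->14, []

Final queue: []


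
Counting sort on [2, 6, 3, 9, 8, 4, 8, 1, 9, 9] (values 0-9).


Input: [2, 6, 3, 9, 8, 4, 8, 1, 9, 9]
Counts: [0, 1, 1, 1, 1, 0, 1, 0, 2, 3]

Sorted: [1, 2, 3, 4, 6, 8, 8, 9, 9, 9]


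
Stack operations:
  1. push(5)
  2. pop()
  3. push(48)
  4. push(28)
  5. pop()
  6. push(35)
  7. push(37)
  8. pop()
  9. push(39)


push(5) -> [5]
pop()->5, []
push(48) -> [48]
push(28) -> [48, 28]
pop()->28, [48]
push(35) -> [48, 35]
push(37) -> [48, 35, 37]
pop()->37, [48, 35]
push(39) -> [48, 35, 39]

Final stack: [48, 35, 39]


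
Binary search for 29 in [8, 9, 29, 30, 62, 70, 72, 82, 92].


Step 1: lo=0, hi=8, mid=4, val=62
Step 2: lo=0, hi=3, mid=1, val=9
Step 3: lo=2, hi=3, mid=2, val=29

Found at index 2


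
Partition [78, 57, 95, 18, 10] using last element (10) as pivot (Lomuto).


Pivot: 10
Place pivot at 0: [10, 57, 95, 18, 78]

Partitioned: [10, 57, 95, 18, 78]


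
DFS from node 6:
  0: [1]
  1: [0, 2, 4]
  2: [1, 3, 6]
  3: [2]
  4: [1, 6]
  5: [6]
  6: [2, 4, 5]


Visit 6, push [5, 4, 2]
Visit 2, push [3, 1]
Visit 1, push [4, 0]
Visit 0, push []
Visit 4, push []
Visit 3, push []
Visit 5, push []

DFS order: [6, 2, 1, 0, 4, 3, 5]


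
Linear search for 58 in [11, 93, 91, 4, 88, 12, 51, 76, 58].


i=0: 11!=58
i=1: 93!=58
i=2: 91!=58
i=3: 4!=58
i=4: 88!=58
i=5: 12!=58
i=6: 51!=58
i=7: 76!=58
i=8: 58==58 found!

Found at 8, 9 comps


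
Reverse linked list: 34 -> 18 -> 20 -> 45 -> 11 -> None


Step 1: curr=34, set curr.next=prev(None) | reversed so far: 34
Step 2: curr=18, set curr.next=prev(34) | reversed so far: 18 -> 34
Step 3: curr=20, set curr.next=prev(18) | reversed so far: 20 -> 18 -> 34
Step 4: curr=45, set curr.next=prev(20) | reversed so far: 45 -> 20 -> 18 -> 34
Step 5: curr=11, set curr.next=prev(45) | reversed so far: 11 -> 45 -> 20 -> 18 -> 34

11 -> 45 -> 20 -> 18 -> 34 -> None


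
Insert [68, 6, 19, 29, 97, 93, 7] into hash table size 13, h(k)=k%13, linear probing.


Insert 68: h=3 -> slot 3
Insert 6: h=6 -> slot 6
Insert 19: h=6, 1 probes -> slot 7
Insert 29: h=3, 1 probes -> slot 4
Insert 97: h=6, 2 probes -> slot 8
Insert 93: h=2 -> slot 2
Insert 7: h=7, 2 probes -> slot 9

Table: [None, None, 93, 68, 29, None, 6, 19, 97, 7, None, None, None]


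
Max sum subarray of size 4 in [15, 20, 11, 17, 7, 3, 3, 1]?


[0:4]: 63
[1:5]: 55
[2:6]: 38
[3:7]: 30
[4:8]: 14

Max: 63 at [0:4]


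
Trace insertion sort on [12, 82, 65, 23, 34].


Initial: [12, 82, 65, 23, 34]
Insert 82: [12, 82, 65, 23, 34]
Insert 65: [12, 65, 82, 23, 34]
Insert 23: [12, 23, 65, 82, 34]
Insert 34: [12, 23, 34, 65, 82]

Sorted: [12, 23, 34, 65, 82]


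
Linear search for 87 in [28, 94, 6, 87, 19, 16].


i=0: 28!=87
i=1: 94!=87
i=2: 6!=87
i=3: 87==87 found!

Found at 3, 4 comps


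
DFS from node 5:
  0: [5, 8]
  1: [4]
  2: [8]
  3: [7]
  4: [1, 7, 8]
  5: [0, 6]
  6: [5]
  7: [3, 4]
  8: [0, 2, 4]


Visit 5, push [6, 0]
Visit 0, push [8]
Visit 8, push [4, 2]
Visit 2, push []
Visit 4, push [7, 1]
Visit 1, push []
Visit 7, push [3]
Visit 3, push []
Visit 6, push []

DFS order: [5, 0, 8, 2, 4, 1, 7, 3, 6]


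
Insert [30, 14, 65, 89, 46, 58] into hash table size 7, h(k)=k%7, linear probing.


Insert 30: h=2 -> slot 2
Insert 14: h=0 -> slot 0
Insert 65: h=2, 1 probes -> slot 3
Insert 89: h=5 -> slot 5
Insert 46: h=4 -> slot 4
Insert 58: h=2, 4 probes -> slot 6

Table: [14, None, 30, 65, 46, 89, 58]


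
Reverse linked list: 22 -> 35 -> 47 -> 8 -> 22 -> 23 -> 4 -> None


Step 1: curr=22, set curr.next=prev(None) | reversed so far: 22
Step 2: curr=35, set curr.next=prev(22) | reversed so far: 35 -> 22
Step 3: curr=47, set curr.next=prev(35) | reversed so far: 47 -> 35 -> 22
Step 4: curr=8, set curr.next=prev(47) | reversed so far: 8 -> 47 -> 35 -> 22
Step 5: curr=22, set curr.next=prev(8) | reversed so far: 22 -> 8 -> 47 -> 35 -> 22
Step 6: curr=23, set curr.next=prev(22) | reversed so far: 23 -> 22 -> 8 -> 47 -> 35 -> 22
Step 7: curr=4, set curr.next=prev(23) | reversed so far: 4 -> 23 -> 22 -> 8 -> 47 -> 35 -> 22

4 -> 23 -> 22 -> 8 -> 47 -> 35 -> 22 -> None


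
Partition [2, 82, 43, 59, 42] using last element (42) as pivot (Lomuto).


Pivot: 42
  2 <= 42: advance i (no swap)
Place pivot at 1: [2, 42, 43, 59, 82]

Partitioned: [2, 42, 43, 59, 82]


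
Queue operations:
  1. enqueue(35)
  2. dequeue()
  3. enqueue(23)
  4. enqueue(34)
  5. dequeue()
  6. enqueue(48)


enqueue(35) -> [35]
dequeue()->35, []
enqueue(23) -> [23]
enqueue(34) -> [23, 34]
dequeue()->23, [34]
enqueue(48) -> [34, 48]

Final queue: [34, 48]


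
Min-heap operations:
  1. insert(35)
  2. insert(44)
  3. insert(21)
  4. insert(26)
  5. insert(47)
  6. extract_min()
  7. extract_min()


insert(35) -> [35]
insert(44) -> [35, 44]
insert(21) -> [21, 44, 35]
insert(26) -> [21, 26, 35, 44]
insert(47) -> [21, 26, 35, 44, 47]
extract_min()->21, [26, 44, 35, 47]
extract_min()->26, [35, 44, 47]

Final heap: [35, 44, 47]


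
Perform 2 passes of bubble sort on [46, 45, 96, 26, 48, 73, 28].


Initial: [46, 45, 96, 26, 48, 73, 28]
Pass 1: [45, 46, 26, 48, 73, 28, 96] (5 swaps)
Pass 2: [45, 26, 46, 48, 28, 73, 96] (2 swaps)

After 2 passes: [45, 26, 46, 48, 28, 73, 96]


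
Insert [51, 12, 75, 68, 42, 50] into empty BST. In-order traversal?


Insert 51: root
Insert 12: L from 51
Insert 75: R from 51
Insert 68: R from 51 -> L from 75
Insert 42: L from 51 -> R from 12
Insert 50: L from 51 -> R from 12 -> R from 42

In-order: [12, 42, 50, 51, 68, 75]


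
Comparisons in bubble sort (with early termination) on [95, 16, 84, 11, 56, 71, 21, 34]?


Algorithm: bubble sort (with early termination)
Input: [95, 16, 84, 11, 56, 71, 21, 34]
Sorted: [11, 16, 21, 34, 56, 71, 84, 95]

25


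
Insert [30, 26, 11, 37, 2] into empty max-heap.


Insert 30: [30]
Insert 26: [30, 26]
Insert 11: [30, 26, 11]
Insert 37: [37, 30, 11, 26]
Insert 2: [37, 30, 11, 26, 2]

Final heap: [37, 30, 11, 26, 2]


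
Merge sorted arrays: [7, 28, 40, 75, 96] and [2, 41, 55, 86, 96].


Take 2 from B
Take 7 from A
Take 28 from A
Take 40 from A
Take 41 from B
Take 55 from B
Take 75 from A
Take 86 from B
Take 96 from A

Merged: [2, 7, 28, 40, 41, 55, 75, 86, 96, 96]


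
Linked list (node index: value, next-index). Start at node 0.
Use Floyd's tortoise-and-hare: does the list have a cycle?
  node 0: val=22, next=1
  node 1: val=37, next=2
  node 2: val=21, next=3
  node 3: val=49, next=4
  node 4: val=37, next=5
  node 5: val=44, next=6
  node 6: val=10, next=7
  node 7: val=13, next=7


Floyd's tortoise (slow, +1) and hare (fast, +2):
  init: slow=0, fast=0
  step 1: slow=1, fast=2
  step 2: slow=2, fast=4
  step 3: slow=3, fast=6
  step 4: slow=4, fast=7
  step 5: slow=5, fast=7
  step 6: slow=6, fast=7
  step 7: slow=7, fast=7
  slow == fast at node 7: cycle detected

Cycle: yes


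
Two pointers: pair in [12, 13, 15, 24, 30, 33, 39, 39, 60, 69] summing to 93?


lo=0(12)+hi=9(69)=81
lo=1(13)+hi=9(69)=82
lo=2(15)+hi=9(69)=84
lo=3(24)+hi=9(69)=93

Yes: 24+69=93


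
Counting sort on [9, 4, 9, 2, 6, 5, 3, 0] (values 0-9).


Input: [9, 4, 9, 2, 6, 5, 3, 0]
Counts: [1, 0, 1, 1, 1, 1, 1, 0, 0, 2]

Sorted: [0, 2, 3, 4, 5, 6, 9, 9]


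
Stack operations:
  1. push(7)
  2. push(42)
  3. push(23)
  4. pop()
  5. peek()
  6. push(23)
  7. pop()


push(7) -> [7]
push(42) -> [7, 42]
push(23) -> [7, 42, 23]
pop()->23, [7, 42]
peek()->42
push(23) -> [7, 42, 23]
pop()->23, [7, 42]

Final stack: [7, 42]


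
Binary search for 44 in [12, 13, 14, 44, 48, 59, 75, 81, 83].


Step 1: lo=0, hi=8, mid=4, val=48
Step 2: lo=0, hi=3, mid=1, val=13
Step 3: lo=2, hi=3, mid=2, val=14
Step 4: lo=3, hi=3, mid=3, val=44

Found at index 3


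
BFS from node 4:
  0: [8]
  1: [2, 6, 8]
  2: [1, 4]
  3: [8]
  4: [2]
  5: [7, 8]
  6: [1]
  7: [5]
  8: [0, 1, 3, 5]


Visit 4, enqueue [2]
Visit 2, enqueue [1]
Visit 1, enqueue [6, 8]
Visit 6, enqueue []
Visit 8, enqueue [0, 3, 5]
Visit 0, enqueue []
Visit 3, enqueue []
Visit 5, enqueue [7]
Visit 7, enqueue []

BFS order: [4, 2, 1, 6, 8, 0, 3, 5, 7]


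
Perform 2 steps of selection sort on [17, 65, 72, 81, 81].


Initial: [17, 65, 72, 81, 81]
Step 1: min=17 at 0
  Swap: [17, 65, 72, 81, 81]
Step 2: min=65 at 1
  Swap: [17, 65, 72, 81, 81]

After 2 steps: [17, 65, 72, 81, 81]
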